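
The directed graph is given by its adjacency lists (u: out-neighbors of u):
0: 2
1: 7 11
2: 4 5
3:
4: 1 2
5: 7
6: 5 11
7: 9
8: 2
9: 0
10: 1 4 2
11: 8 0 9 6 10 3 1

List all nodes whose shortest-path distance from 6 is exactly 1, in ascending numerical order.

5, 11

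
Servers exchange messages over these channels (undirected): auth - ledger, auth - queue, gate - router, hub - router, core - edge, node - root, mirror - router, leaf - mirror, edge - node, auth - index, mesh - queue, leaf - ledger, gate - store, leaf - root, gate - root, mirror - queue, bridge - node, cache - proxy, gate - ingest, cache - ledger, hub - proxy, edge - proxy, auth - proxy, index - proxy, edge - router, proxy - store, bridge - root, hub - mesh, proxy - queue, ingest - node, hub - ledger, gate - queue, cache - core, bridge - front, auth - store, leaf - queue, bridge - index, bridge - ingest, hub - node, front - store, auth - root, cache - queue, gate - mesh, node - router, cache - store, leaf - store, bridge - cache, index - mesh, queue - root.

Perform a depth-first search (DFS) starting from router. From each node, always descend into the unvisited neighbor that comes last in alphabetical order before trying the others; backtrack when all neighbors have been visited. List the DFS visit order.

router node root queue proxy store leaf mirror ledger hub mesh index bridge ingest gate front cache core edge auth

Visit router
router → node
node → root
root → queue
queue → proxy
proxy → store
store → leaf
leaf → mirror
leaf → ledger
ledger → hub
hub → mesh
mesh → index
index → bridge
bridge → ingest
ingest → gate
bridge → front
bridge → cache
cache → core
core → edge
index → auth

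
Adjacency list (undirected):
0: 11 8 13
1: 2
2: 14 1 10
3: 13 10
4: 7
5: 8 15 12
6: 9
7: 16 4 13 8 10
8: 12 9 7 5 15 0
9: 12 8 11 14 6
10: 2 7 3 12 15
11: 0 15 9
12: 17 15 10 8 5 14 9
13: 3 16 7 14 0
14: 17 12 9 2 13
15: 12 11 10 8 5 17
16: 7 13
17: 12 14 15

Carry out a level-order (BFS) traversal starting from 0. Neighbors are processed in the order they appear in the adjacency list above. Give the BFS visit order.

0 11 8 13 15 9 12 7 5 3 16 14 10 17 6 4 2 1

Visit 0; enqueue 11, 8, 13 → queue [11, 8, 13]
Visit 11; enqueue 15, 9 → queue [8, 13, 15, 9]
Visit 8; enqueue 12, 7, 5 → queue [13, 15, 9, 12, 7, 5]
Visit 13; enqueue 3, 16, 14 → queue [15, 9, 12, 7, 5, 3, 16, 14]
Visit 15; enqueue 10, 17 → queue [9, 12, 7, 5, 3, 16, 14, 10, 17]
Visit 9; enqueue 6 → queue [12, 7, 5, 3, 16, 14, 10, 17, 6]
Visit 12 → queue [7, 5, 3, 16, 14, 10, 17, 6]
Visit 7; enqueue 4 → queue [5, 3, 16, 14, 10, 17, 6, 4]
Visit 5 → queue [3, 16, 14, 10, 17, 6, 4]
Visit 3 → queue [16, 14, 10, 17, 6, 4]
Visit 16 → queue [14, 10, 17, 6, 4]
Visit 14; enqueue 2 → queue [10, 17, 6, 4, 2]
Visit 10 → queue [17, 6, 4, 2]
Visit 17 → queue [6, 4, 2]
Visit 6 → queue [4, 2]
Visit 4 → queue [2]
Visit 2; enqueue 1 → queue [1]
Visit 1 → queue []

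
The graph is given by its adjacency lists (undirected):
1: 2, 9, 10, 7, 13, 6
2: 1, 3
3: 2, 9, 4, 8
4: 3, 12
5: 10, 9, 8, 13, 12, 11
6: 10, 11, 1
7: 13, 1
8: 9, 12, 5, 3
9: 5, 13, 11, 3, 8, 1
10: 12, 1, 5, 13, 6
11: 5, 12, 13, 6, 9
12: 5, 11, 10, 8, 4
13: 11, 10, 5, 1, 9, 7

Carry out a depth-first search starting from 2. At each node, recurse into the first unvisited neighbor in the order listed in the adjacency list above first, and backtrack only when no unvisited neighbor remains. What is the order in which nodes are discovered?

2, 1, 9, 5, 10, 12, 11, 13, 7, 6, 8, 3, 4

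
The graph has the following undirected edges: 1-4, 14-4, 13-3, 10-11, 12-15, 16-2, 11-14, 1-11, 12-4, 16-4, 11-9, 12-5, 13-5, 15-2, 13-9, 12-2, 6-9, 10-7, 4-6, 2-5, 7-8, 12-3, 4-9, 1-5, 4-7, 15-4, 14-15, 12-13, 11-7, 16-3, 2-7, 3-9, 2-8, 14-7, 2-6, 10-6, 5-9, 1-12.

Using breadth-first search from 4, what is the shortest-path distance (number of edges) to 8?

Level 0: 4
Level 1: 1, 6, 7, 9, 12, 14, 15, 16
Level 2: 2, 3, 5, 8, 10, 11, 13
8 first appears at level 2.

2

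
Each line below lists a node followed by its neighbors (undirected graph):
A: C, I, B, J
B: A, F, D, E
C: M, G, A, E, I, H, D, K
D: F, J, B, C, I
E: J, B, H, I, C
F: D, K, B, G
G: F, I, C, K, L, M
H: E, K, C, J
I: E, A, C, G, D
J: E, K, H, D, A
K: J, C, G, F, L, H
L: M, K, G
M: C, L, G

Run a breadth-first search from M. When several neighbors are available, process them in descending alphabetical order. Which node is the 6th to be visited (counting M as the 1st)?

Visit M; enqueue L, G, C → queue [L, G, C]
Visit L; enqueue K → queue [G, C, K]
Visit G; enqueue I, F → queue [C, K, I, F]
Visit C; enqueue H, E, D, A → queue [K, I, F, H, E, D, A]
Visit K; enqueue J → queue [I, F, H, E, D, A, J]
Visit I → queue [F, H, E, D, A, J]
Visit F; enqueue B → queue [H, E, D, A, J, B]
Visit H → queue [E, D, A, J, B]
Visit E → queue [D, A, J, B]
Visit D → queue [A, J, B]
Visit A → queue [J, B]
Visit J → queue [B]
Visit B → queue []

Visit order: M, L, G, C, K, I, F, H, E, D, A, J, B

I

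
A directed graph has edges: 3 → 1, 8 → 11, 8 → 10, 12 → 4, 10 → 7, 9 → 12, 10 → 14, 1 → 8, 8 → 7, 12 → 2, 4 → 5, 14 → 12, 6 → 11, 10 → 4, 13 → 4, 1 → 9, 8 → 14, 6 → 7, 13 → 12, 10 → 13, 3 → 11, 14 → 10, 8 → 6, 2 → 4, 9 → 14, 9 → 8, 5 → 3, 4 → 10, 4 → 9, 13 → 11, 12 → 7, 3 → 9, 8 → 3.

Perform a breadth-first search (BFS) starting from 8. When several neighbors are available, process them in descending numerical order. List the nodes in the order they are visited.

Visit 8; enqueue 14, 11, 10, 7, 6, 3 → queue [14, 11, 10, 7, 6, 3]
Visit 14; enqueue 12 → queue [11, 10, 7, 6, 3, 12]
Visit 11 → queue [10, 7, 6, 3, 12]
Visit 10; enqueue 13, 4 → queue [7, 6, 3, 12, 13, 4]
Visit 7 → queue [6, 3, 12, 13, 4]
Visit 6 → queue [3, 12, 13, 4]
Visit 3; enqueue 9, 1 → queue [12, 13, 4, 9, 1]
Visit 12; enqueue 2 → queue [13, 4, 9, 1, 2]
Visit 13 → queue [4, 9, 1, 2]
Visit 4; enqueue 5 → queue [9, 1, 2, 5]
Visit 9 → queue [1, 2, 5]
Visit 1 → queue [2, 5]
Visit 2 → queue [5]
Visit 5 → queue []

8 -> 14 -> 11 -> 10 -> 7 -> 6 -> 3 -> 12 -> 13 -> 4 -> 9 -> 1 -> 2 -> 5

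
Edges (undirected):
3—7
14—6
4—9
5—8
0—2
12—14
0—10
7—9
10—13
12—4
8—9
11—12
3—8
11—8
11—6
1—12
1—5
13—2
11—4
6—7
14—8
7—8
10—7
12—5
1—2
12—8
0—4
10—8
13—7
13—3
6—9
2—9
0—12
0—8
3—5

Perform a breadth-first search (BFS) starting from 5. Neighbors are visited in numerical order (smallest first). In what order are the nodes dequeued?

Visit 5; enqueue 1, 3, 8, 12 → queue [1, 3, 8, 12]
Visit 1; enqueue 2 → queue [3, 8, 12, 2]
Visit 3; enqueue 7, 13 → queue [8, 12, 2, 7, 13]
Visit 8; enqueue 0, 9, 10, 11, 14 → queue [12, 2, 7, 13, 0, 9, 10, 11, 14]
Visit 12; enqueue 4 → queue [2, 7, 13, 0, 9, 10, 11, 14, 4]
Visit 2 → queue [7, 13, 0, 9, 10, 11, 14, 4]
Visit 7; enqueue 6 → queue [13, 0, 9, 10, 11, 14, 4, 6]
Visit 13 → queue [0, 9, 10, 11, 14, 4, 6]
Visit 0 → queue [9, 10, 11, 14, 4, 6]
Visit 9 → queue [10, 11, 14, 4, 6]
Visit 10 → queue [11, 14, 4, 6]
Visit 11 → queue [14, 4, 6]
Visit 14 → queue [4, 6]
Visit 4 → queue [6]
Visit 6 → queue []

5, 1, 3, 8, 12, 2, 7, 13, 0, 9, 10, 11, 14, 4, 6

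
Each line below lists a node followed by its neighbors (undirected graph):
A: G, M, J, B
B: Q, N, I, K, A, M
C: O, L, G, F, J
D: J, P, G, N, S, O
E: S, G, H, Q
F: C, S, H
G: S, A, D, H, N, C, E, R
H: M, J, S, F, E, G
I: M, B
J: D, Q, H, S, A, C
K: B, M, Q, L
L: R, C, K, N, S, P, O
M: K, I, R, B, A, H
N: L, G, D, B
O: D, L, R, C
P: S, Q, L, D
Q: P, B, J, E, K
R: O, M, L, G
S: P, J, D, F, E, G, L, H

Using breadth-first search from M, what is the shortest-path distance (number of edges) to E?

Level 0: M
Level 1: A, B, H, I, K, R
Level 2: E, F, G, J, L, N, O, Q, S
Level 3: C, D, P
E first appears at level 2.

2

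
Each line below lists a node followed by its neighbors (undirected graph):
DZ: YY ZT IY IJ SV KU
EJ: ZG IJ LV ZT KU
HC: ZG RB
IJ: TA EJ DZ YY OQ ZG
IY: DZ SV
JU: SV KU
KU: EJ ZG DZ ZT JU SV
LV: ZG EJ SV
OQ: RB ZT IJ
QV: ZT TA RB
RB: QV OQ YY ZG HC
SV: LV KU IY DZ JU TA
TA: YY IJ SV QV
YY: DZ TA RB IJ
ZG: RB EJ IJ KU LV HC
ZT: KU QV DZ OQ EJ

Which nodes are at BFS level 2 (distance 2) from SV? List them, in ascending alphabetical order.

Level 0: SV
Level 1: DZ, IY, JU, KU, LV, TA
Level 2: EJ, IJ, QV, YY, ZG, ZT
Level 3: HC, OQ, RB

EJ, IJ, QV, YY, ZG, ZT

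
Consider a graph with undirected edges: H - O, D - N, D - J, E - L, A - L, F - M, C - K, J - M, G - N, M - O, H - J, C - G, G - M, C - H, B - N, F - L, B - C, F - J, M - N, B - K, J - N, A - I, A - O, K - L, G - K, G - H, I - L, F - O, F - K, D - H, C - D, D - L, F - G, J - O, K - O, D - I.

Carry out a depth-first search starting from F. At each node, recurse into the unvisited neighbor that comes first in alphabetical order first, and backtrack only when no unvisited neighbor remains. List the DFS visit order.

Visit F
F → G
G → C
C → B
B → K
K → L
L → A
A → I
I → D
D → H
H → J
J → M
M → N
M → O
L → E

F, G, C, B, K, L, A, I, D, H, J, M, N, O, E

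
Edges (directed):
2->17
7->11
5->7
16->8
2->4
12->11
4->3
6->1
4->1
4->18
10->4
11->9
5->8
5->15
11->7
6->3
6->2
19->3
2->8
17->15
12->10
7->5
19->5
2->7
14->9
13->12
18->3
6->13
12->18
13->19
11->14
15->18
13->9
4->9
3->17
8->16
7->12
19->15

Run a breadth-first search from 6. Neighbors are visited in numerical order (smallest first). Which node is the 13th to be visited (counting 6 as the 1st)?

18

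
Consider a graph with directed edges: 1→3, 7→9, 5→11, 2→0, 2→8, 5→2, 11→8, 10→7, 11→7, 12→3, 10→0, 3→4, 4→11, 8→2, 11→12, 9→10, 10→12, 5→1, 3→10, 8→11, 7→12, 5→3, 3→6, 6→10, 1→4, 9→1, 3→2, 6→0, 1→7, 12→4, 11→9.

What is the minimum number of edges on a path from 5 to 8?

Level 0: 5
Level 1: 1, 2, 3, 11
Level 2: 0, 4, 6, 7, 8, 9, 10, 12
8 first appears at level 2.

2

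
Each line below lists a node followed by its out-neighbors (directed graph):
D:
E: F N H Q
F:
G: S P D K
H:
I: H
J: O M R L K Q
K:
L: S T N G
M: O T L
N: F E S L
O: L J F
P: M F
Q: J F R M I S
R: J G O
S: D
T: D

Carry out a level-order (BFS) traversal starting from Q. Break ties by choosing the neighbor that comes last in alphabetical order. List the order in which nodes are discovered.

Q -> S -> R -> M -> J -> I -> F -> D -> O -> G -> T -> L -> K -> H -> P -> N -> E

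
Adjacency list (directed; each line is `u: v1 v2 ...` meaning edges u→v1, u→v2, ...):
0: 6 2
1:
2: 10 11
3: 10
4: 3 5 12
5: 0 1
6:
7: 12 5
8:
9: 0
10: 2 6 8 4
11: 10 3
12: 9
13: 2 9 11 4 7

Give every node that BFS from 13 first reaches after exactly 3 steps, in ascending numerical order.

Level 0: 13
Level 1: 2, 4, 7, 9, 11
Level 2: 0, 3, 5, 10, 12
Level 3: 1, 6, 8

1, 6, 8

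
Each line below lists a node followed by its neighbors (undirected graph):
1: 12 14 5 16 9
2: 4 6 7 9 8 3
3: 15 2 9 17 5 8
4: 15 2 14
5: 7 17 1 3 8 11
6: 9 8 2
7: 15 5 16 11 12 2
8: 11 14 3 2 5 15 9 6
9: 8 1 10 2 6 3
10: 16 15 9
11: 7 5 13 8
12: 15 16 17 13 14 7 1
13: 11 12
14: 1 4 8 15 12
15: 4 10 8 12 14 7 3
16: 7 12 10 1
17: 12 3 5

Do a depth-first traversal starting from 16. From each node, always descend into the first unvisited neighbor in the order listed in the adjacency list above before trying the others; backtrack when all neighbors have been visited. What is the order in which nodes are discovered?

Visit 16
16 → 7
7 → 15
15 → 4
4 → 2
2 → 6
6 → 9
9 → 8
8 → 11
11 → 5
5 → 17
17 → 12
12 → 13
12 → 14
14 → 1
17 → 3
9 → 10

16 7 15 4 2 6 9 8 11 5 17 12 13 14 1 3 10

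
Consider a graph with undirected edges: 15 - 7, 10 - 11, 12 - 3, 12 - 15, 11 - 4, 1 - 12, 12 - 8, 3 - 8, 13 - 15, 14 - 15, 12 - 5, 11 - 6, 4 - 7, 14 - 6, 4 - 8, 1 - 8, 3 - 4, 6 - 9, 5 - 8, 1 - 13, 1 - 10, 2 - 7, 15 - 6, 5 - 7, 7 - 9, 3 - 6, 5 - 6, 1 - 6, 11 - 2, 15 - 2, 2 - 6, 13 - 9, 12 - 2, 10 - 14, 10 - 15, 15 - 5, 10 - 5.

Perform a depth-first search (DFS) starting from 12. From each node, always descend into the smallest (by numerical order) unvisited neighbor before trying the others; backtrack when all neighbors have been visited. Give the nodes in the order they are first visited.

Visit 12
12 → 1
1 → 6
6 → 2
2 → 7
7 → 4
4 → 3
3 → 8
8 → 5
5 → 10
10 → 11
10 → 14
14 → 15
15 → 13
13 → 9

12 1 6 2 7 4 3 8 5 10 11 14 15 13 9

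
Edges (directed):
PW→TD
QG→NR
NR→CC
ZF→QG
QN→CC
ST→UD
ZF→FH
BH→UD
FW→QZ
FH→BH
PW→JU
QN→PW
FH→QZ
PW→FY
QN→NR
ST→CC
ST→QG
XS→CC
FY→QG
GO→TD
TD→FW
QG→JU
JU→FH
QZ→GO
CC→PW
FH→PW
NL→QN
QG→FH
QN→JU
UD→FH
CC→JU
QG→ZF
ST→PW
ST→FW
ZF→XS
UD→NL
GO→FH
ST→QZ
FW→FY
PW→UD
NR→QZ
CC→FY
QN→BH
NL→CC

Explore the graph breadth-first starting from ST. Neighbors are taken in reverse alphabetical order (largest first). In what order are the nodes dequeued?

ST -> UD -> QZ -> QG -> PW -> FW -> CC -> NL -> FH -> GO -> ZF -> NR -> JU -> TD -> FY -> QN -> BH -> XS

Visit ST; enqueue UD, QZ, QG, PW, FW, CC → queue [UD, QZ, QG, PW, FW, CC]
Visit UD; enqueue NL, FH → queue [QZ, QG, PW, FW, CC, NL, FH]
Visit QZ; enqueue GO → queue [QG, PW, FW, CC, NL, FH, GO]
Visit QG; enqueue ZF, NR, JU → queue [PW, FW, CC, NL, FH, GO, ZF, NR, JU]
Visit PW; enqueue TD, FY → queue [FW, CC, NL, FH, GO, ZF, NR, JU, TD, FY]
Visit FW → queue [CC, NL, FH, GO, ZF, NR, JU, TD, FY]
Visit CC → queue [NL, FH, GO, ZF, NR, JU, TD, FY]
Visit NL; enqueue QN → queue [FH, GO, ZF, NR, JU, TD, FY, QN]
Visit FH; enqueue BH → queue [GO, ZF, NR, JU, TD, FY, QN, BH]
Visit GO → queue [ZF, NR, JU, TD, FY, QN, BH]
Visit ZF; enqueue XS → queue [NR, JU, TD, FY, QN, BH, XS]
Visit NR → queue [JU, TD, FY, QN, BH, XS]
Visit JU → queue [TD, FY, QN, BH, XS]
Visit TD → queue [FY, QN, BH, XS]
Visit FY → queue [QN, BH, XS]
Visit QN → queue [BH, XS]
Visit BH → queue [XS]
Visit XS → queue []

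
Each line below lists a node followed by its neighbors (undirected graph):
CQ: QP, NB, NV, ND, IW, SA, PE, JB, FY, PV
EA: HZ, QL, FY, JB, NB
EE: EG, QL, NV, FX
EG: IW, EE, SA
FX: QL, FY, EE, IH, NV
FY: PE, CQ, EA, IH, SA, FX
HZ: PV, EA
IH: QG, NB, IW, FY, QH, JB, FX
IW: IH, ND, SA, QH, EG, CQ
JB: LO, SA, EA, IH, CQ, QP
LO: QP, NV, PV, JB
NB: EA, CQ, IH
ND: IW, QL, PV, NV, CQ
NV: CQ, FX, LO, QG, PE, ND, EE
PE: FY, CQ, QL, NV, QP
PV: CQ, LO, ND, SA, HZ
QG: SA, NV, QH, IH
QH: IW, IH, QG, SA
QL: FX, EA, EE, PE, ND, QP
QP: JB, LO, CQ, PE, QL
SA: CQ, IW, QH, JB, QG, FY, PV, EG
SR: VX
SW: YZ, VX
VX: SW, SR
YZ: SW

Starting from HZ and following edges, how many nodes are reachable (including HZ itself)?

BFS from HZ visits: HZ, PV, EA, CQ, LO, ND, SA, QL, FY, JB, NB, QP, NV, IW, PE, QH, QG, EG, FX, EE, IH
Reachable nodes: 21 of 25 total.

21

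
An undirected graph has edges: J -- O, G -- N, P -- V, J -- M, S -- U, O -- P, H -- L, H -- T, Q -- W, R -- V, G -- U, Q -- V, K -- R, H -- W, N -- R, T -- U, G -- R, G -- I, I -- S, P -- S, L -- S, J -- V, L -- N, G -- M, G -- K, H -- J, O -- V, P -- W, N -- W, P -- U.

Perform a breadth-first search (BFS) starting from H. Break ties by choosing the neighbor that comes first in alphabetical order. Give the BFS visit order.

H → J → L → T → W → M → O → V → N → S → U → P → Q → G → R → I → K

Visit H; enqueue J, L, T, W → queue [J, L, T, W]
Visit J; enqueue M, O, V → queue [L, T, W, M, O, V]
Visit L; enqueue N, S → queue [T, W, M, O, V, N, S]
Visit T; enqueue U → queue [W, M, O, V, N, S, U]
Visit W; enqueue P, Q → queue [M, O, V, N, S, U, P, Q]
Visit M; enqueue G → queue [O, V, N, S, U, P, Q, G]
Visit O → queue [V, N, S, U, P, Q, G]
Visit V; enqueue R → queue [N, S, U, P, Q, G, R]
Visit N → queue [S, U, P, Q, G, R]
Visit S; enqueue I → queue [U, P, Q, G, R, I]
Visit U → queue [P, Q, G, R, I]
Visit P → queue [Q, G, R, I]
Visit Q → queue [G, R, I]
Visit G; enqueue K → queue [R, I, K]
Visit R → queue [I, K]
Visit I → queue [K]
Visit K → queue []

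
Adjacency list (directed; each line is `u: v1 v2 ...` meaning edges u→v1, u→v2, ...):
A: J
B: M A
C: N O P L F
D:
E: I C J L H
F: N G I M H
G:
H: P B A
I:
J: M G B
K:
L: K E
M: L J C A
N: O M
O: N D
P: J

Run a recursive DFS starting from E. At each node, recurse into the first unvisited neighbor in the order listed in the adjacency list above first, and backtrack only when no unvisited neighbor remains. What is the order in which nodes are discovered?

E I C N O D M L K J G B A P F H

Visit E
E → I
E → C
C → N
N → O
O → D
N → M
M → L
L → K
M → J
J → G
J → B
B → A
C → P
C → F
F → H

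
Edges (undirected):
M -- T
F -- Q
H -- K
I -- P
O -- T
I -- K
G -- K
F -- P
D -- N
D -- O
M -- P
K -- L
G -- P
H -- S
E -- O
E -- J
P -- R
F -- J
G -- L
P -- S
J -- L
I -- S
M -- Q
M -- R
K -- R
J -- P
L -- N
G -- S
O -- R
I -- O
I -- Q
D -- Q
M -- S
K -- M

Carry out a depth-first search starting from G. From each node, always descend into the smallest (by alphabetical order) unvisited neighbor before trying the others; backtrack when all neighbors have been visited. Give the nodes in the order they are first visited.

G, K, H, S, I, O, D, N, L, J, E, F, P, M, Q, R, T

Visit G
G → K
K → H
H → S
S → I
I → O
O → D
D → N
N → L
L → J
J → E
J → F
F → P
P → M
M → Q
M → R
M → T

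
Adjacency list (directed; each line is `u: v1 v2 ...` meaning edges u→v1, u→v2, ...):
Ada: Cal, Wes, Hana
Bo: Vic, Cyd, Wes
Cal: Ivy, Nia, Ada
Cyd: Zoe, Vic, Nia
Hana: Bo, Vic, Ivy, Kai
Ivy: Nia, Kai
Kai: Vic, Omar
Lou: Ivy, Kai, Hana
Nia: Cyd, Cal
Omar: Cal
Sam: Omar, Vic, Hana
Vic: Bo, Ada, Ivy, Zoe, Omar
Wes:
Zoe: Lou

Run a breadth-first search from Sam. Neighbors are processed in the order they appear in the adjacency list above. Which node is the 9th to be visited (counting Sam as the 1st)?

Zoe

Visit Sam; enqueue Omar, Vic, Hana → queue [Omar, Vic, Hana]
Visit Omar; enqueue Cal → queue [Vic, Hana, Cal]
Visit Vic; enqueue Bo, Ada, Ivy, Zoe → queue [Hana, Cal, Bo, Ada, Ivy, Zoe]
Visit Hana; enqueue Kai → queue [Cal, Bo, Ada, Ivy, Zoe, Kai]
Visit Cal; enqueue Nia → queue [Bo, Ada, Ivy, Zoe, Kai, Nia]
Visit Bo; enqueue Cyd, Wes → queue [Ada, Ivy, Zoe, Kai, Nia, Cyd, Wes]
Visit Ada → queue [Ivy, Zoe, Kai, Nia, Cyd, Wes]
Visit Ivy → queue [Zoe, Kai, Nia, Cyd, Wes]
Visit Zoe; enqueue Lou → queue [Kai, Nia, Cyd, Wes, Lou]
Visit Kai → queue [Nia, Cyd, Wes, Lou]
Visit Nia → queue [Cyd, Wes, Lou]
Visit Cyd → queue [Wes, Lou]
Visit Wes → queue [Lou]
Visit Lou → queue []

Visit order: Sam, Omar, Vic, Hana, Cal, Bo, Ada, Ivy, Zoe, Kai, Nia, Cyd, Wes, Lou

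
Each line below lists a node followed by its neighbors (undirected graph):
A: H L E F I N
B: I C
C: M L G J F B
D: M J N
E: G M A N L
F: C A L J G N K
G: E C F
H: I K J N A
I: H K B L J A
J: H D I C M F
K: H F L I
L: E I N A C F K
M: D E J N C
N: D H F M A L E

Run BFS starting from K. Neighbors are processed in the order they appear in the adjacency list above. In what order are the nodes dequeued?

K → H → F → L → I → J → N → A → C → G → E → B → D → M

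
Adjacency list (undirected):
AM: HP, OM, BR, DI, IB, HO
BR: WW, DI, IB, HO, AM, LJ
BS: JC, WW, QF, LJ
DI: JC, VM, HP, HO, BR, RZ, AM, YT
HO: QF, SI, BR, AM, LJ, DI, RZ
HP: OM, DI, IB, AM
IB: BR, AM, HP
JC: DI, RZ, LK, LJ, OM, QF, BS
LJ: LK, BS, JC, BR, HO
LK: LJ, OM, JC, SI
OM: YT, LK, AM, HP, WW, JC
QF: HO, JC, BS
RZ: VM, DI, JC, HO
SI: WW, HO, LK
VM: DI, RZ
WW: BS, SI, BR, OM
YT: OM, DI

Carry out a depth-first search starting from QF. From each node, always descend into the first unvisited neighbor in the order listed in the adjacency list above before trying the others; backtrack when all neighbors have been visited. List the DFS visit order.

QF HO SI WW BS JC DI VM RZ HP OM YT LK LJ BR IB AM

Visit QF
QF → HO
HO → SI
SI → WW
WW → BS
BS → JC
JC → DI
DI → VM
VM → RZ
DI → HP
HP → OM
OM → YT
OM → LK
LK → LJ
LJ → BR
BR → IB
IB → AM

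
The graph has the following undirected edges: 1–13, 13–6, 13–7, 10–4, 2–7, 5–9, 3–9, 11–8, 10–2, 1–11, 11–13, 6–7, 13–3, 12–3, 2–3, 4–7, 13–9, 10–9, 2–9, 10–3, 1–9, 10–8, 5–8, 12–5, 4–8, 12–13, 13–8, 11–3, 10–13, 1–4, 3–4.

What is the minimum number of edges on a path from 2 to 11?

Level 0: 2
Level 1: 3, 7, 9, 10
Level 2: 1, 4, 5, 6, 8, 11, 12, 13
11 first appears at level 2.

2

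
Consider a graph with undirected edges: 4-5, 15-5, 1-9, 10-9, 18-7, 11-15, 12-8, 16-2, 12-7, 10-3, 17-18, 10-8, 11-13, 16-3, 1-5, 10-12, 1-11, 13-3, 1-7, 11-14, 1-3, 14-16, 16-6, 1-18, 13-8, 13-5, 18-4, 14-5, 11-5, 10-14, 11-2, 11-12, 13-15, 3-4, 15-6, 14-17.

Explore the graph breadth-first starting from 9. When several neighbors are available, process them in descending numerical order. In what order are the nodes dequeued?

9, 10, 1, 14, 12, 8, 3, 18, 11, 7, 5, 17, 16, 13, 4, 15, 2, 6

Visit 9; enqueue 10, 1 → queue [10, 1]
Visit 10; enqueue 14, 12, 8, 3 → queue [1, 14, 12, 8, 3]
Visit 1; enqueue 18, 11, 7, 5 → queue [14, 12, 8, 3, 18, 11, 7, 5]
Visit 14; enqueue 17, 16 → queue [12, 8, 3, 18, 11, 7, 5, 17, 16]
Visit 12 → queue [8, 3, 18, 11, 7, 5, 17, 16]
Visit 8; enqueue 13 → queue [3, 18, 11, 7, 5, 17, 16, 13]
Visit 3; enqueue 4 → queue [18, 11, 7, 5, 17, 16, 13, 4]
Visit 18 → queue [11, 7, 5, 17, 16, 13, 4]
Visit 11; enqueue 15, 2 → queue [7, 5, 17, 16, 13, 4, 15, 2]
Visit 7 → queue [5, 17, 16, 13, 4, 15, 2]
Visit 5 → queue [17, 16, 13, 4, 15, 2]
Visit 17 → queue [16, 13, 4, 15, 2]
Visit 16; enqueue 6 → queue [13, 4, 15, 2, 6]
Visit 13 → queue [4, 15, 2, 6]
Visit 4 → queue [15, 2, 6]
Visit 15 → queue [2, 6]
Visit 2 → queue [6]
Visit 6 → queue []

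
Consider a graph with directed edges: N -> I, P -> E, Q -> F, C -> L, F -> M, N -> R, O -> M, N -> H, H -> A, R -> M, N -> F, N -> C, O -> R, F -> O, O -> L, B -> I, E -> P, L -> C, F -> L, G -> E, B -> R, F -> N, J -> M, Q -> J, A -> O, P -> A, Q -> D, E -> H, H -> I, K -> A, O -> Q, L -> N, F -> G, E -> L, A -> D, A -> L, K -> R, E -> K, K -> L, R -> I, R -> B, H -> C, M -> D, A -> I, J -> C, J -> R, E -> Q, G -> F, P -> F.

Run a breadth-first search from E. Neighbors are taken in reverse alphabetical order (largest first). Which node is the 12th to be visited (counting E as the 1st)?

C

Visit E; enqueue Q, P, L, K, H → queue [Q, P, L, K, H]
Visit Q; enqueue J, F, D → queue [P, L, K, H, J, F, D]
Visit P; enqueue A → queue [L, K, H, J, F, D, A]
Visit L; enqueue N, C → queue [K, H, J, F, D, A, N, C]
Visit K; enqueue R → queue [H, J, F, D, A, N, C, R]
Visit H; enqueue I → queue [J, F, D, A, N, C, R, I]
Visit J; enqueue M → queue [F, D, A, N, C, R, I, M]
Visit F; enqueue O, G → queue [D, A, N, C, R, I, M, O, G]
Visit D → queue [A, N, C, R, I, M, O, G]
Visit A → queue [N, C, R, I, M, O, G]
Visit N → queue [C, R, I, M, O, G]
Visit C → queue [R, I, M, O, G]
Visit R; enqueue B → queue [I, M, O, G, B]
Visit I → queue [M, O, G, B]
Visit M → queue [O, G, B]
Visit O → queue [G, B]
Visit G → queue [B]
Visit B → queue []

Visit order: E, Q, P, L, K, H, J, F, D, A, N, C, R, I, M, O, G, B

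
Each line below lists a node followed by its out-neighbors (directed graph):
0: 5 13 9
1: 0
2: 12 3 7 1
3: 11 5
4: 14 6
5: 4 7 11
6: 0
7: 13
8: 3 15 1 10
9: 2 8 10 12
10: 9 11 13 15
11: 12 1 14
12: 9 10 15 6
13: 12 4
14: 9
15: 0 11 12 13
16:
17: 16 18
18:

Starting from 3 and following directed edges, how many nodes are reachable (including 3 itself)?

16

BFS from 3 visits: 3, 11, 5, 12, 1, 14, 4, 7, 9, 10, 15, 6, 0, 13, 2, 8
Reachable nodes: 16 of 19 total.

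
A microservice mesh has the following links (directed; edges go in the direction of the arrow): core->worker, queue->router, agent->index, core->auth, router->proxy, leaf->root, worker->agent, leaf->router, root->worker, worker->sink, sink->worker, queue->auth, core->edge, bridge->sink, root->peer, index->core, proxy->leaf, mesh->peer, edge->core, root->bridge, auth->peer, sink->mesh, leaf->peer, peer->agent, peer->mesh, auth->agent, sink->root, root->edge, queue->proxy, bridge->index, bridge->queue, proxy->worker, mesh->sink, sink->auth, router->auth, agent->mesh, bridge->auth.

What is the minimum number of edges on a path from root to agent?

2

Level 0: root
Level 1: bridge, edge, peer, worker
Level 2: agent, auth, core, index, mesh, queue, sink
Level 3: proxy, router
Level 4: leaf
agent first appears at level 2.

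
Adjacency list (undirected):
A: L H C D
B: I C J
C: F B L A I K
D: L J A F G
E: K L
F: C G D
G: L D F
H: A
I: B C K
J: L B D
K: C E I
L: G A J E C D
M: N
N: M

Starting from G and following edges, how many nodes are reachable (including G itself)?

BFS from G visits: G, L, D, F, A, J, E, C, H, B, K, I
Reachable nodes: 12 of 14 total.

12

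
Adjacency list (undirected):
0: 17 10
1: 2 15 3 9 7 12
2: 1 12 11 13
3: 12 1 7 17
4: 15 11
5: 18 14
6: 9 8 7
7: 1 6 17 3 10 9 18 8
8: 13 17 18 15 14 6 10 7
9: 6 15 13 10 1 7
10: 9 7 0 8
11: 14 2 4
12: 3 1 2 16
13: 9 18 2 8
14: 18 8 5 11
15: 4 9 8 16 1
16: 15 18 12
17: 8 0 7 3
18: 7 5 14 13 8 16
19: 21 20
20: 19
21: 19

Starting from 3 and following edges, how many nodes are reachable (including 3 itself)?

BFS from 3 visits: 3, 12, 1, 7, 17, 2, 16, 15, 9, 6, 10, 18, 8, 0, 11, 13, 4, 5, 14
Reachable nodes: 19 of 22 total.

19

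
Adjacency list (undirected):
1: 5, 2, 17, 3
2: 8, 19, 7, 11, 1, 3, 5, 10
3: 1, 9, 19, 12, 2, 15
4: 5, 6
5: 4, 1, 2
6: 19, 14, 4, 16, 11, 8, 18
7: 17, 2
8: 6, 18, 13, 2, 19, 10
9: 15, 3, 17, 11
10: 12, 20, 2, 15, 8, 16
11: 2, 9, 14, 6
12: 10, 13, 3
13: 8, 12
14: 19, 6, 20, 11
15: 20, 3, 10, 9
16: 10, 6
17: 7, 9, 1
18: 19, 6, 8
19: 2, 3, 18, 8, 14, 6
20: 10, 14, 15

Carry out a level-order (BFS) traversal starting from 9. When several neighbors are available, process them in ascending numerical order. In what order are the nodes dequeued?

Visit 9; enqueue 3, 11, 15, 17 → queue [3, 11, 15, 17]
Visit 3; enqueue 1, 2, 12, 19 → queue [11, 15, 17, 1, 2, 12, 19]
Visit 11; enqueue 6, 14 → queue [15, 17, 1, 2, 12, 19, 6, 14]
Visit 15; enqueue 10, 20 → queue [17, 1, 2, 12, 19, 6, 14, 10, 20]
Visit 17; enqueue 7 → queue [1, 2, 12, 19, 6, 14, 10, 20, 7]
Visit 1; enqueue 5 → queue [2, 12, 19, 6, 14, 10, 20, 7, 5]
Visit 2; enqueue 8 → queue [12, 19, 6, 14, 10, 20, 7, 5, 8]
Visit 12; enqueue 13 → queue [19, 6, 14, 10, 20, 7, 5, 8, 13]
Visit 19; enqueue 18 → queue [6, 14, 10, 20, 7, 5, 8, 13, 18]
Visit 6; enqueue 4, 16 → queue [14, 10, 20, 7, 5, 8, 13, 18, 4, 16]
Visit 14 → queue [10, 20, 7, 5, 8, 13, 18, 4, 16]
Visit 10 → queue [20, 7, 5, 8, 13, 18, 4, 16]
Visit 20 → queue [7, 5, 8, 13, 18, 4, 16]
Visit 7 → queue [5, 8, 13, 18, 4, 16]
Visit 5 → queue [8, 13, 18, 4, 16]
Visit 8 → queue [13, 18, 4, 16]
Visit 13 → queue [18, 4, 16]
Visit 18 → queue [4, 16]
Visit 4 → queue [16]
Visit 16 → queue []

9, 3, 11, 15, 17, 1, 2, 12, 19, 6, 14, 10, 20, 7, 5, 8, 13, 18, 4, 16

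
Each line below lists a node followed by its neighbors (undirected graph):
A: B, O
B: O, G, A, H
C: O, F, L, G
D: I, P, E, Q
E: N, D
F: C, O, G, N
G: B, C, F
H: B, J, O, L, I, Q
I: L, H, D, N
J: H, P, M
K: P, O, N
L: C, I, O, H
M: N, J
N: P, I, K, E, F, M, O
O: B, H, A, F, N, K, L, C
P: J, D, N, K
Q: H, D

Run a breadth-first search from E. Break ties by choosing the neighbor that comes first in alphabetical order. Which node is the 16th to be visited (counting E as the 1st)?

Visit E; enqueue D, N → queue [D, N]
Visit D; enqueue I, P, Q → queue [N, I, P, Q]
Visit N; enqueue F, K, M, O → queue [I, P, Q, F, K, M, O]
Visit I; enqueue H, L → queue [P, Q, F, K, M, O, H, L]
Visit P; enqueue J → queue [Q, F, K, M, O, H, L, J]
Visit Q → queue [F, K, M, O, H, L, J]
Visit F; enqueue C, G → queue [K, M, O, H, L, J, C, G]
Visit K → queue [M, O, H, L, J, C, G]
Visit M → queue [O, H, L, J, C, G]
Visit O; enqueue A, B → queue [H, L, J, C, G, A, B]
Visit H → queue [L, J, C, G, A, B]
Visit L → queue [J, C, G, A, B]
Visit J → queue [C, G, A, B]
Visit C → queue [G, A, B]
Visit G → queue [A, B]
Visit A → queue [B]
Visit B → queue []

Visit order: E, D, N, I, P, Q, F, K, M, O, H, L, J, C, G, A, B

A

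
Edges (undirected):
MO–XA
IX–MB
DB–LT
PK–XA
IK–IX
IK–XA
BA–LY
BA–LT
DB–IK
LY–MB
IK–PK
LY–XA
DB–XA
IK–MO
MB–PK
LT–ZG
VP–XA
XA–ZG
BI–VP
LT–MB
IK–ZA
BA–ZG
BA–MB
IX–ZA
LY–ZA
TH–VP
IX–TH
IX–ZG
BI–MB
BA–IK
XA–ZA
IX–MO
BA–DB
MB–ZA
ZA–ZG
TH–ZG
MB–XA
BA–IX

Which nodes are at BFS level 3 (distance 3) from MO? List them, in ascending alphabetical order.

Level 0: MO
Level 1: IK, IX, XA
Level 2: BA, DB, LY, MB, PK, TH, VP, ZA, ZG
Level 3: BI, LT

BI, LT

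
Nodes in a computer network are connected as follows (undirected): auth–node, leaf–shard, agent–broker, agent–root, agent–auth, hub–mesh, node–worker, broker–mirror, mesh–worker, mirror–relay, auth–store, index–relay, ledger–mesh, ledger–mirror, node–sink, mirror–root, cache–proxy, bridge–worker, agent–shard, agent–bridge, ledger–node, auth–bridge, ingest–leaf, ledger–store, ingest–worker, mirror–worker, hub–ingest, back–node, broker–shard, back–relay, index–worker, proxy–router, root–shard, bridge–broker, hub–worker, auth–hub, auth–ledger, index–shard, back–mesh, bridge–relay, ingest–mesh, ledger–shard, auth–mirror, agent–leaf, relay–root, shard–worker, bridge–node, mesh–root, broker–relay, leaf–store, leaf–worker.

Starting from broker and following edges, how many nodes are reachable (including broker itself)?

19

BFS from broker visits: broker, agent, bridge, mirror, relay, shard, auth, leaf, root, node, worker, ledger, back, index, hub, store, ingest, mesh, sink
Reachable nodes: 19 of 22 total.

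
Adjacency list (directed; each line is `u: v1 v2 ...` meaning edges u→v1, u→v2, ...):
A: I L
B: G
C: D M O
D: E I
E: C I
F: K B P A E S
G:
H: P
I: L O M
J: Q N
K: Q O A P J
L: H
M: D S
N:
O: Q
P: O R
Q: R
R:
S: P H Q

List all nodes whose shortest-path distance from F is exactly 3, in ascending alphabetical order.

D, M, N

Level 0: F
Level 1: A, B, E, K, P, S
Level 2: C, G, H, I, J, L, O, Q, R
Level 3: D, M, N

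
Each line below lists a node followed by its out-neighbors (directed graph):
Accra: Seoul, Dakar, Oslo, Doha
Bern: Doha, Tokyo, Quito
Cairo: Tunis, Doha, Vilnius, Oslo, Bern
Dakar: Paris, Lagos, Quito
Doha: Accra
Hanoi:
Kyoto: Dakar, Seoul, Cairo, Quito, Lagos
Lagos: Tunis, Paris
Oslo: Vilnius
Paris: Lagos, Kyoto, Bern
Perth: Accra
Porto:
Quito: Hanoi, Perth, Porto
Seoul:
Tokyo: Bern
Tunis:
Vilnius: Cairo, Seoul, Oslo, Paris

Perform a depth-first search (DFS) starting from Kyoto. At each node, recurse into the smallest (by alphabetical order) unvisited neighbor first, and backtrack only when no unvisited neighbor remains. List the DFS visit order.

Kyoto, Cairo, Bern, Doha, Accra, Dakar, Lagos, Paris, Tunis, Quito, Hanoi, Perth, Porto, Oslo, Vilnius, Seoul, Tokyo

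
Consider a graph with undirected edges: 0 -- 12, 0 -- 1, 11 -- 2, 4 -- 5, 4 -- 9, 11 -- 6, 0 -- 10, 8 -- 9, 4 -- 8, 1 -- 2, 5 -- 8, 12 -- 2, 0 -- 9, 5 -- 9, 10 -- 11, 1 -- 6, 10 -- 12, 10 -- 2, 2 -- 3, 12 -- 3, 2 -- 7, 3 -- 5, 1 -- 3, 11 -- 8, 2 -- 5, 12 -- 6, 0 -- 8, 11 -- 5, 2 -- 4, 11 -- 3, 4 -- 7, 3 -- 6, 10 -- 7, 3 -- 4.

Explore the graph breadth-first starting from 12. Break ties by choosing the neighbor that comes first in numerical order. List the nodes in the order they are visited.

Visit 12; enqueue 0, 2, 3, 6, 10 → queue [0, 2, 3, 6, 10]
Visit 0; enqueue 1, 8, 9 → queue [2, 3, 6, 10, 1, 8, 9]
Visit 2; enqueue 4, 5, 7, 11 → queue [3, 6, 10, 1, 8, 9, 4, 5, 7, 11]
Visit 3 → queue [6, 10, 1, 8, 9, 4, 5, 7, 11]
Visit 6 → queue [10, 1, 8, 9, 4, 5, 7, 11]
Visit 10 → queue [1, 8, 9, 4, 5, 7, 11]
Visit 1 → queue [8, 9, 4, 5, 7, 11]
Visit 8 → queue [9, 4, 5, 7, 11]
Visit 9 → queue [4, 5, 7, 11]
Visit 4 → queue [5, 7, 11]
Visit 5 → queue [7, 11]
Visit 7 → queue [11]
Visit 11 → queue []

12 → 0 → 2 → 3 → 6 → 10 → 1 → 8 → 9 → 4 → 5 → 7 → 11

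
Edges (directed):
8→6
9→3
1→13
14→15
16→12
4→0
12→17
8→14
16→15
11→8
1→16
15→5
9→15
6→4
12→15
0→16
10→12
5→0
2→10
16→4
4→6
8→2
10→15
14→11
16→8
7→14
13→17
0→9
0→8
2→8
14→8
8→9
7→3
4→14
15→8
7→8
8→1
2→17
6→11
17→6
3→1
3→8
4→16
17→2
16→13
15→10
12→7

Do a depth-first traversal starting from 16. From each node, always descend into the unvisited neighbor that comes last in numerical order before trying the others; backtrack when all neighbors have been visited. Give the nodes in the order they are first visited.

Visit 16
16 → 15
15 → 10
10 → 12
12 → 17
17 → 6
6 → 11
11 → 8
8 → 14
8 → 9
9 → 3
3 → 1
1 → 13
8 → 2
6 → 4
4 → 0
12 → 7
15 → 5

16 15 10 12 17 6 11 8 14 9 3 1 13 2 4 0 7 5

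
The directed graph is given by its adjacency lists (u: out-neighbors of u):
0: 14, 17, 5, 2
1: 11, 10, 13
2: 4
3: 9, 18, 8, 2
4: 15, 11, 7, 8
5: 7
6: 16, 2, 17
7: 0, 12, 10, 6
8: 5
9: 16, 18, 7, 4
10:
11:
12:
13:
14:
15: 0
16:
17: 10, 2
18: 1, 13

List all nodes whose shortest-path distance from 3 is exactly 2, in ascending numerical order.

Level 0: 3
Level 1: 2, 8, 9, 18
Level 2: 1, 4, 5, 7, 13, 16
Level 3: 0, 6, 10, 11, 12, 15
Level 4: 14, 17

1, 4, 5, 7, 13, 16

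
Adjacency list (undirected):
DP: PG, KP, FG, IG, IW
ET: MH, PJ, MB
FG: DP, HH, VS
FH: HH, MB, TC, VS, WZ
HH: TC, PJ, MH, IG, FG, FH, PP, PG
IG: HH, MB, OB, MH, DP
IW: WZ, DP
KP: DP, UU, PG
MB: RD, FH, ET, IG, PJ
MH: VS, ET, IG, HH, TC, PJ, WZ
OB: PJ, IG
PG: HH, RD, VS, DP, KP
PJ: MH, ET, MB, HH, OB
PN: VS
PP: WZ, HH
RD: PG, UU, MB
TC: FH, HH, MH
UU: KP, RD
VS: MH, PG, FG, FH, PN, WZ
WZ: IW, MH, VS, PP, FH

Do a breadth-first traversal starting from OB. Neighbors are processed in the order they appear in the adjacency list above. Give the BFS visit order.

OB, PJ, IG, MH, ET, MB, HH, DP, VS, TC, WZ, RD, FH, FG, PP, PG, KP, IW, PN, UU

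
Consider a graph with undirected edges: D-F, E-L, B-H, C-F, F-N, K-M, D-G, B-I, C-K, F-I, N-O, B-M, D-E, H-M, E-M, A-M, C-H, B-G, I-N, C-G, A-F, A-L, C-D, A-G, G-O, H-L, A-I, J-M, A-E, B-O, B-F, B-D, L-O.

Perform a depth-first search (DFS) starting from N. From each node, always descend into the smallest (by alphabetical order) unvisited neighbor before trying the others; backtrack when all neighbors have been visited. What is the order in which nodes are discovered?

Visit N
N → F
F → A
A → E
E → D
D → B
B → G
G → C
C → H
H → L
L → O
H → M
M → J
M → K
B → I

N, F, A, E, D, B, G, C, H, L, O, M, J, K, I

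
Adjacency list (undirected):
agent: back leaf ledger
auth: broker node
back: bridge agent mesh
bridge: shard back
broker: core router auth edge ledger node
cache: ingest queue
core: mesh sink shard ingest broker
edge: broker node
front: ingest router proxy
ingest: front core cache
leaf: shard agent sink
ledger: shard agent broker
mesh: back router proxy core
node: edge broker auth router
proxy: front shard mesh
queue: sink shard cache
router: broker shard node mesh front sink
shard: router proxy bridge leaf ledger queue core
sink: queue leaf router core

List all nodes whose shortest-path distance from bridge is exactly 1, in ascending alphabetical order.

Level 0: bridge
Level 1: back, shard
Level 2: agent, core, leaf, ledger, mesh, proxy, queue, router
Level 3: broker, cache, front, ingest, node, sink
Level 4: auth, edge

back, shard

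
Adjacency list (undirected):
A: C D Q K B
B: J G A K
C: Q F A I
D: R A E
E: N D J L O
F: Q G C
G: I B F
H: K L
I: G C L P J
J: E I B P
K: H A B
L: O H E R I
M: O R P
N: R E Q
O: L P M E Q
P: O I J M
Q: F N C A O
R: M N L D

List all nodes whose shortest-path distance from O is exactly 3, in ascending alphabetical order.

B, G, K

Level 0: O
Level 1: E, L, M, P, Q
Level 2: A, C, D, F, H, I, J, N, R
Level 3: B, G, K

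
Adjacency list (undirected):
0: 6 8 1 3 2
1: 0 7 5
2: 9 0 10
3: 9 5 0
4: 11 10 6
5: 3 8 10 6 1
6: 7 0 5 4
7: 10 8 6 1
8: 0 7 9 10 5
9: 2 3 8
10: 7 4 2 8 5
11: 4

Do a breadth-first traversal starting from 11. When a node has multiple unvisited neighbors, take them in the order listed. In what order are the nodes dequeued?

11 -> 4 -> 10 -> 6 -> 7 -> 2 -> 8 -> 5 -> 0 -> 1 -> 9 -> 3

Visit 11; enqueue 4 → queue [4]
Visit 4; enqueue 10, 6 → queue [10, 6]
Visit 10; enqueue 7, 2, 8, 5 → queue [6, 7, 2, 8, 5]
Visit 6; enqueue 0 → queue [7, 2, 8, 5, 0]
Visit 7; enqueue 1 → queue [2, 8, 5, 0, 1]
Visit 2; enqueue 9 → queue [8, 5, 0, 1, 9]
Visit 8 → queue [5, 0, 1, 9]
Visit 5; enqueue 3 → queue [0, 1, 9, 3]
Visit 0 → queue [1, 9, 3]
Visit 1 → queue [9, 3]
Visit 9 → queue [3]
Visit 3 → queue []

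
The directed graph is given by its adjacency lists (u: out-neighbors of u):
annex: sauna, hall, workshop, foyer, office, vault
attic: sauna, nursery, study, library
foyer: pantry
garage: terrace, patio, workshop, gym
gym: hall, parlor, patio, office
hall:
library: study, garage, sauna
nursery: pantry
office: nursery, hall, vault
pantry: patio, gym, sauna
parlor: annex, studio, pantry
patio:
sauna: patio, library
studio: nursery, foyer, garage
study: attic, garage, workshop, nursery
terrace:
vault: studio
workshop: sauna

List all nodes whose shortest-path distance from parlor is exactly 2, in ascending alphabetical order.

Level 0: parlor
Level 1: annex, pantry, studio
Level 2: foyer, garage, gym, hall, nursery, office, patio, sauna, vault, workshop
Level 3: library, terrace
Level 4: study
Level 5: attic

foyer, garage, gym, hall, nursery, office, patio, sauna, vault, workshop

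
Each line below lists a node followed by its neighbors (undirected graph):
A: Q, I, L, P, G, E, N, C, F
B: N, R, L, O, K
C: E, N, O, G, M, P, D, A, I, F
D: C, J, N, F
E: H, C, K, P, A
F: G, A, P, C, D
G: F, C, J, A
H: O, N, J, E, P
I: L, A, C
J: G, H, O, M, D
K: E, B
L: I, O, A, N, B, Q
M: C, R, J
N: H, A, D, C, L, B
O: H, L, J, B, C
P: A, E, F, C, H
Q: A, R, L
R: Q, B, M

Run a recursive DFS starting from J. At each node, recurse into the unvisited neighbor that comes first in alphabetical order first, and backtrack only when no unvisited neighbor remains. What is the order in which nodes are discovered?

Visit J
J → D
D → C
C → A
A → E
E → H
H → N
N → B
B → K
B → L
L → I
L → O
L → Q
Q → R
R → M
H → P
P → F
F → G

J -> D -> C -> A -> E -> H -> N -> B -> K -> L -> I -> O -> Q -> R -> M -> P -> F -> G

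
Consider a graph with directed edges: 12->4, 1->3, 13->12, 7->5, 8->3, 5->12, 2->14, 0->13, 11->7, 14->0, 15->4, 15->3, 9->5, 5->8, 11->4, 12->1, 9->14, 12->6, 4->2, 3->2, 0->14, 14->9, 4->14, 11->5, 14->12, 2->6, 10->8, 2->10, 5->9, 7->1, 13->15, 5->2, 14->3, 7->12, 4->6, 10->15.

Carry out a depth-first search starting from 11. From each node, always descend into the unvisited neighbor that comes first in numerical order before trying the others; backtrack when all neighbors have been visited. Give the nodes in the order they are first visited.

11, 4, 2, 6, 10, 8, 3, 15, 14, 0, 13, 12, 1, 9, 5, 7

Visit 11
11 → 4
4 → 2
2 → 6
2 → 10
10 → 8
8 → 3
10 → 15
2 → 14
14 → 0
0 → 13
13 → 12
12 → 1
14 → 9
9 → 5
11 → 7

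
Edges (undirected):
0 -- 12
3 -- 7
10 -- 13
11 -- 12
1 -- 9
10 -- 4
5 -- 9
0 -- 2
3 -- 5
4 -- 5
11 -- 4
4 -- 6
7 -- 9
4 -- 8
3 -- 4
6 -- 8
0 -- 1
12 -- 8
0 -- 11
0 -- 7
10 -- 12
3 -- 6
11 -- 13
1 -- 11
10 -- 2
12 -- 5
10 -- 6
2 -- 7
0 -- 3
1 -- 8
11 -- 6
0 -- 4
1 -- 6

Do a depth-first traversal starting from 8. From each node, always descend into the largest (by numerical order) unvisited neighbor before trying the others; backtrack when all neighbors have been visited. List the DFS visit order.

8, 12, 11, 13, 10, 6, 4, 5, 9, 7, 3, 0, 2, 1

Visit 8
8 → 12
12 → 11
11 → 13
13 → 10
10 → 6
6 → 4
4 → 5
5 → 9
9 → 7
7 → 3
3 → 0
0 → 2
0 → 1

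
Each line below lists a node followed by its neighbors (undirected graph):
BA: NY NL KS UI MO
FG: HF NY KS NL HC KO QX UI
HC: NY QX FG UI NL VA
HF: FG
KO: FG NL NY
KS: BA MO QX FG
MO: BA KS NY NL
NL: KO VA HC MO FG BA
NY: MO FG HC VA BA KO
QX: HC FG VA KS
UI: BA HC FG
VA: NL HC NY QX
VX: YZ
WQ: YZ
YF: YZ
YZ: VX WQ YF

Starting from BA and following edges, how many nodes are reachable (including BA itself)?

12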